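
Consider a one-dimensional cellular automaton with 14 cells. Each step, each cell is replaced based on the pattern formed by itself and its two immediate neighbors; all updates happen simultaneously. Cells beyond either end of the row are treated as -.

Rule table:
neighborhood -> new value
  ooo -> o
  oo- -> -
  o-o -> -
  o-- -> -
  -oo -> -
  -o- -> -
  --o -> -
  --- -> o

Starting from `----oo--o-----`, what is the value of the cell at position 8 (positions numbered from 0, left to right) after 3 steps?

ooo-------oooo
-o--ooooo--oo-
-----ooo------
position 8 holds -

-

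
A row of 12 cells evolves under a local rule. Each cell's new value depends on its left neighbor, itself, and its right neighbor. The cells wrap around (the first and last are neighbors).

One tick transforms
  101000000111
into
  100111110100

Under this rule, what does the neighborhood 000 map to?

1

At position 4 the neighborhood is 000; the next row has 1 there.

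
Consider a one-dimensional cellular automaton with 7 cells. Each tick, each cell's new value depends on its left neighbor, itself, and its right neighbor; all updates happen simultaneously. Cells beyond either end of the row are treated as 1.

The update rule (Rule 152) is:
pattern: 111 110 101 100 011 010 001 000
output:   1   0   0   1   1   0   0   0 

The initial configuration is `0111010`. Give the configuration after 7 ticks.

1001000

0110000
0101000
0000100
1000010
0100000
0010000
1001000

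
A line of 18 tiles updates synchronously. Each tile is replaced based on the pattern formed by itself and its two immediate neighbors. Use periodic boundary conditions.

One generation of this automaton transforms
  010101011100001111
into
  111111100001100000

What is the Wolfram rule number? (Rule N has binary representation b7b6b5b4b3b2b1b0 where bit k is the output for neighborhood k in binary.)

position 8: 111 → 0  (bit 7 = 0)
position 9: 110 → 0  (bit 6 = 0)
position 0: 101 → 1  (bit 5 = 1)
position 10: 100 → 0  (bit 4 = 0)
position 7: 011 → 0  (bit 3 = 0)
position 1: 010 → 1  (bit 2 = 1)
position 13: 001 → 0  (bit 1 = 0)
position 11: 000 → 1  (bit 0 = 1)
bits b7..b0 = 00100101 = 37

37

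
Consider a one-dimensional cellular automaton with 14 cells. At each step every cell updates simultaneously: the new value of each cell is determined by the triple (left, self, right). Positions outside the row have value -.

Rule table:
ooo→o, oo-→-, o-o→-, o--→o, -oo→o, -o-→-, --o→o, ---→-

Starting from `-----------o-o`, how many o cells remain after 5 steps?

1

----------o---
---------o-o--
--------o---o-
-------o-o-o-o
------o-------
count of o: 1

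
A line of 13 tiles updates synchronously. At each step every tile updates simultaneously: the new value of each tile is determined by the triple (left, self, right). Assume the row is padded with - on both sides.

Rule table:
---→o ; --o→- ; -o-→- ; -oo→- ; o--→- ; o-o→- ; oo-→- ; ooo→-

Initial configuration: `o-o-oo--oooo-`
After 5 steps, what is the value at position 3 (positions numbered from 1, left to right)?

-------------
ooooooooooooo
-------------  (repeats step 1; period 2)
step 5: -------------
position 3 holds -

-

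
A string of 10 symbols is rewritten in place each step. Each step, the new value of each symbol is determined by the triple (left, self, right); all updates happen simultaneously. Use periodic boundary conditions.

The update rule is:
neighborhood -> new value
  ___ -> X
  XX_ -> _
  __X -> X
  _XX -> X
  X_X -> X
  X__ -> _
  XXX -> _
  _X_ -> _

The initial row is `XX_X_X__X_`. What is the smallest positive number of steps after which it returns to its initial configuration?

X_X_X__X_X
_X_X__X_XX
X_X__X_XX_
_X__X_XX_X
X__X_XX_X_
__X_XX_X_X
_X_XX_X_X_
X_XX_X_X__
_XX_X_X__X
XX_X_X__X_

10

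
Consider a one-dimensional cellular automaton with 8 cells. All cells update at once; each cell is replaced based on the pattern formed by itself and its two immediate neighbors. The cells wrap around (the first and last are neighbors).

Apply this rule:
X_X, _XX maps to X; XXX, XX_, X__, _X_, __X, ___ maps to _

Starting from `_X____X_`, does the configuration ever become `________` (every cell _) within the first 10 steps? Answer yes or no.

________
all cells are _ at step 1

yes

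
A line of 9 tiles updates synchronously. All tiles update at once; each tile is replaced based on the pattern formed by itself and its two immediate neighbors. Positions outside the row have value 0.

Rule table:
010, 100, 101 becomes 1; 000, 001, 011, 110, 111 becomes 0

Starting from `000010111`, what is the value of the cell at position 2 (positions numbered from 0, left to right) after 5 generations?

generation 1: 000011000
generation 2: 000000100
generation 3: 000000110
generation 4: 000000001
generation 5: 000000001
position 2 holds 0

0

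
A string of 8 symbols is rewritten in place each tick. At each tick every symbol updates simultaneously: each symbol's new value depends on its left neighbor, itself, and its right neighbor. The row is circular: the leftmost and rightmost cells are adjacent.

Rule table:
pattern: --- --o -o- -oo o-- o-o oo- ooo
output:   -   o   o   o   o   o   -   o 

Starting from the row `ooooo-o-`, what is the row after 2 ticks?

ooo-oooo

oooo-ooo
ooo-oooo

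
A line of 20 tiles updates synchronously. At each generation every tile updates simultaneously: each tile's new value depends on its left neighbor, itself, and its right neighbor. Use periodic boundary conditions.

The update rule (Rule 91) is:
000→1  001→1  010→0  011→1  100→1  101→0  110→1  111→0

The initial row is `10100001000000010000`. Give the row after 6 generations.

00011110111111101111
11110010100000101001
00011100011111000111
11110111110001111101
00010100011111000101
11100011110001111000

11100011110001111000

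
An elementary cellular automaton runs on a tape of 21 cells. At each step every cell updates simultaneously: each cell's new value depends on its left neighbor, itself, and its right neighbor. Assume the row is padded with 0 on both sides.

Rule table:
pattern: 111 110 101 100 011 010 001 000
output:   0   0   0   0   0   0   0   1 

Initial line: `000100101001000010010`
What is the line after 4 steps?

000111111111000011111

110000000000011000000
000111111111000011111
110000000000011000000  (repeats step 1; period 2)
step 4: 000111111111000011111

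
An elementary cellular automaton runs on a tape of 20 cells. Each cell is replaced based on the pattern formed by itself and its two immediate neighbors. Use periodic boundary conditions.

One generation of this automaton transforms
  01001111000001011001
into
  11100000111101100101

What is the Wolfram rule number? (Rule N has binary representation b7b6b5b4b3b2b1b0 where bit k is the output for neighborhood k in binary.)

position 5: 111 → 0  (bit 7 = 0)
position 7: 110 → 0  (bit 6 = 0)
position 0: 101 → 1  (bit 5 = 1)
position 2: 100 → 1  (bit 4 = 1)
position 4: 011 → 0  (bit 3 = 0)
position 1: 010 → 1  (bit 2 = 1)
position 3: 001 → 0  (bit 1 = 0)
position 9: 000 → 1  (bit 0 = 1)
bits b7..b0 = 00110101 = 53

53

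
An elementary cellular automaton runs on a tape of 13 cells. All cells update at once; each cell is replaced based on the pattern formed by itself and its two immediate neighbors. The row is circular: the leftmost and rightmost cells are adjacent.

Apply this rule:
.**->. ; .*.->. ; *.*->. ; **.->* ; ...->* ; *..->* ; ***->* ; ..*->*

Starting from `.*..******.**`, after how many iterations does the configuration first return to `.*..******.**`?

26

..**.*****..*
**.*..******.
.*..**.*****.
*.**.*..*****
*..*..**.****
***.**.*..***
***..*..**.**
*****.**.*..*
*****..*..**.
.******.**.*.
*.*****..*..*
*..******.**.
.**.*****..*.
*.*..******.*
*..**.*****..
.**.*..******
..*..**.*****
**.**.*..****
**..*..**.***
****.**.*..**
****..*..**.*
******.**.*..
.*****..*..**
..******.**.*
**.*****..*..
.*..******.**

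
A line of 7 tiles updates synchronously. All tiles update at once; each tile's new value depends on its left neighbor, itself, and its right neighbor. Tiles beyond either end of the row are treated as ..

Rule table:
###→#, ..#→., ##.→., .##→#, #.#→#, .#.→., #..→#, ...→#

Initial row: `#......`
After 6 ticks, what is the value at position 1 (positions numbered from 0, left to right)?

#

.######
.#####.
.####.#
.###.#.
.##.#.#
.#.#.#.
position 1 holds #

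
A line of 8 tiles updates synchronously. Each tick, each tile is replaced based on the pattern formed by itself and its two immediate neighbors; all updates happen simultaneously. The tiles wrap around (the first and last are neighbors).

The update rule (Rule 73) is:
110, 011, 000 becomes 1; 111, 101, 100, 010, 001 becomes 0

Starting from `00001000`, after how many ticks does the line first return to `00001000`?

tick 1: 11100011
tick 2: 00101010
tick 3: 10000000
tick 4: 00111110
tick 5: 10100010
tick 6: 00001000

6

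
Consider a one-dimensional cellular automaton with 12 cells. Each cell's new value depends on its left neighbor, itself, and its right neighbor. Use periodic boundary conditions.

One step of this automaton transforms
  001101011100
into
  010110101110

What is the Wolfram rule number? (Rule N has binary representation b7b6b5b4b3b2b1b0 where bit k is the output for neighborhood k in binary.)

position 8: 111 → 1  (bit 7 = 1)
position 3: 110 → 1  (bit 6 = 1)
position 4: 101 → 1  (bit 5 = 1)
position 10: 100 → 1  (bit 4 = 1)
position 2: 011 → 0  (bit 3 = 0)
position 5: 010 → 0  (bit 2 = 0)
position 1: 001 → 1  (bit 1 = 1)
position 0: 000 → 0  (bit 0 = 0)
bits b7..b0 = 11110010 = 242

242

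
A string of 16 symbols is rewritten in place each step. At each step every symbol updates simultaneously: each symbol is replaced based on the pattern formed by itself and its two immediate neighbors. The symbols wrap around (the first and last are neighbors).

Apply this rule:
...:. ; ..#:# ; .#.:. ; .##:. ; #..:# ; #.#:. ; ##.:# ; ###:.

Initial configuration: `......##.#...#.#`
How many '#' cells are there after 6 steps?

#....#.#..#.#...
.#..#...##...#.#
..##.#.#.##.#...
.#.#......#..#..
#...#....#.##.#.
.#.#.#..#...#...
count of #: 5

5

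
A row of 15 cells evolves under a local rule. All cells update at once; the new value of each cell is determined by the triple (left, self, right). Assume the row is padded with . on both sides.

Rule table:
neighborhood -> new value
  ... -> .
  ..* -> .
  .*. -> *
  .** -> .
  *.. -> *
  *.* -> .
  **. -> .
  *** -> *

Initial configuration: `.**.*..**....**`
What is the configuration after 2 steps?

....**...*.....
......*..**....

......*..**....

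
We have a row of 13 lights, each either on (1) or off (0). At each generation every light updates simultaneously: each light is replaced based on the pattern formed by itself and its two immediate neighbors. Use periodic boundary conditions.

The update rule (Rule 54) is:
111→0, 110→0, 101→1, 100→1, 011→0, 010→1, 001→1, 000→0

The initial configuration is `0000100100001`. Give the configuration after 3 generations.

1001000010010

1001111110011
0110000001100
1001000010010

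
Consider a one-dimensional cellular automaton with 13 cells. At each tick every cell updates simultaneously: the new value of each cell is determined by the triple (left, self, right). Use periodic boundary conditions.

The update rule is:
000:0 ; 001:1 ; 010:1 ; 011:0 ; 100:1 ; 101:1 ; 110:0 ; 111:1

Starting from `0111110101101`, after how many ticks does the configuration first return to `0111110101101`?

1011101110011
0101010101101
1111111110011
1111111101101
1111111010010
0111110111111
1011101011110
1101011101101
1011101010010
1101011111111
1011101111111
0101010111111
1111111011110
0111110101101

14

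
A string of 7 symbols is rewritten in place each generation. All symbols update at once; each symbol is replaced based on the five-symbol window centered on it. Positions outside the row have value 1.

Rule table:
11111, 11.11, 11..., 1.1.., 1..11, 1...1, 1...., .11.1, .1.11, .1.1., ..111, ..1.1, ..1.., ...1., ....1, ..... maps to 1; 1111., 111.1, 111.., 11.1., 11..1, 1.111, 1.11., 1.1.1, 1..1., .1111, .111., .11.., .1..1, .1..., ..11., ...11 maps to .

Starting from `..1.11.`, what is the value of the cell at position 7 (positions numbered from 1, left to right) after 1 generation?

1

..11.11
position 7 holds 1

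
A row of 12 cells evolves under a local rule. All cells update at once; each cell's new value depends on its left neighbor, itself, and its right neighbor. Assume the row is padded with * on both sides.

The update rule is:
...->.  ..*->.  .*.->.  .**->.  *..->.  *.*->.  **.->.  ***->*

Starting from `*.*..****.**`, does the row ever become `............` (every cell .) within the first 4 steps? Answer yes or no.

yes

......**...*
............
all cells are . at step 2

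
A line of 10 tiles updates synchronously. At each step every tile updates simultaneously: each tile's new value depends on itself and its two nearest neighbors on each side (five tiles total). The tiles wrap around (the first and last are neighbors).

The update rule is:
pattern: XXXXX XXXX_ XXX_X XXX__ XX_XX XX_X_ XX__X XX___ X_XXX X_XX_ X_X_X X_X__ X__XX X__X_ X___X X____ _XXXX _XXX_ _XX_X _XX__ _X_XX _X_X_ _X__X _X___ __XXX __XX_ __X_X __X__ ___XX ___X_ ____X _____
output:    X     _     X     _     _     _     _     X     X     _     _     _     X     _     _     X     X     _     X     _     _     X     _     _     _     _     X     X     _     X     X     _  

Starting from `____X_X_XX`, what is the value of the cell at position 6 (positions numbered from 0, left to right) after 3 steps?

_

step 1: XXXXXX____
step 2: _XXX__XXX_
step 3: X____X____
position 6 holds _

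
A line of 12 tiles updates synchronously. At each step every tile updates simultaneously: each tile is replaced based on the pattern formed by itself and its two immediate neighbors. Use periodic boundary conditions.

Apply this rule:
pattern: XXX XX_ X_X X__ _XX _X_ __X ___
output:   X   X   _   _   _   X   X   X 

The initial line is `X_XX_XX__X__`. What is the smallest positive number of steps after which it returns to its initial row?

2

X__X__X_XX_X
X_XX_XX__X__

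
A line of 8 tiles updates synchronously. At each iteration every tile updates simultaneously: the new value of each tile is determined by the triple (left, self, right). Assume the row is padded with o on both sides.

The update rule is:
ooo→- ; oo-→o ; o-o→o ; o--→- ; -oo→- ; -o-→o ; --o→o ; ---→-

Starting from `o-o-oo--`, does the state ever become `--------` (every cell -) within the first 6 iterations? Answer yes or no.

oooo-o-o
---oooo-
--o---oo
-oo--o--
o-o-oo-o
oooo-oo-
iteration 6 is oooo-oo-, still not uniform -

no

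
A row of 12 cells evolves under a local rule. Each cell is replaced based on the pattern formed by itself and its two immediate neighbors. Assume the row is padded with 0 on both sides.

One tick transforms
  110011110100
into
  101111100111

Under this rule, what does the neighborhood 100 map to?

At position 2 the neighborhood is 100; the next row has 1 there.

1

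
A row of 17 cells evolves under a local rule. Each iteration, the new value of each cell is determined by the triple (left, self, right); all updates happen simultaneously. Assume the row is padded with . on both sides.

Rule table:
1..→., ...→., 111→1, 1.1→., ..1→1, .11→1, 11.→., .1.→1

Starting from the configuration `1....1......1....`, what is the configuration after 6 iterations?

1...11.....11....
1..11.....11.....
1.11.....11......
1.1.....11.......
1.1....11........
1.1...11.........

1.1...11.........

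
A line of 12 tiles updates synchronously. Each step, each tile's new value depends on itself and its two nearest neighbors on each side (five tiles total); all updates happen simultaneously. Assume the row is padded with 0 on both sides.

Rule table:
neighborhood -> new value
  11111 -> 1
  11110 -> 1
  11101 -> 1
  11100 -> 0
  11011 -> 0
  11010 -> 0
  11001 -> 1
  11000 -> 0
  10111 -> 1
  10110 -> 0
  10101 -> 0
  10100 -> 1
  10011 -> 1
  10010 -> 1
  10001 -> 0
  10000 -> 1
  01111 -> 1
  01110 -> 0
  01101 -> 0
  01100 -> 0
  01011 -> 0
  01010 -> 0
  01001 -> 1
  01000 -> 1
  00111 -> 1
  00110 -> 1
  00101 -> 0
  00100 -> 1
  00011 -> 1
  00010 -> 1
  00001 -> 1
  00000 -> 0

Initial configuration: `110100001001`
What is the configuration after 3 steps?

100111111111
111111111110
111111111100

111111111100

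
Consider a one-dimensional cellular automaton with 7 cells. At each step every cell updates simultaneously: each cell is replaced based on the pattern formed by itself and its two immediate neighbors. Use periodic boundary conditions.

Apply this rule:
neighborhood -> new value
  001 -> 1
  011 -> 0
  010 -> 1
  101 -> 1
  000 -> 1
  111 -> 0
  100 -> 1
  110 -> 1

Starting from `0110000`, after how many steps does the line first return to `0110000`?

14

step 1: 1011111
step 2: 1100000
step 3: 0111111
step 4: 1000001
step 5: 1111110
step 6: 0000011
step 7: 1111101
step 8: 0000110
step 9: 1111011
step 10: 0001100
step 11: 1110111
step 12: 0011000
step 13: 1101111
step 14: 0110000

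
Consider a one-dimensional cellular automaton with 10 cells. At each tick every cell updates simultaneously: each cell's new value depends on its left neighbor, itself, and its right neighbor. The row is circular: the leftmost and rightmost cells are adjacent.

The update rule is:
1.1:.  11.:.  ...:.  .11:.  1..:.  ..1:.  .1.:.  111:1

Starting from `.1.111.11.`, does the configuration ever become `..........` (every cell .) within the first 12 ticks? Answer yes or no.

yes

....1.....
..........
all cells are . at tick 2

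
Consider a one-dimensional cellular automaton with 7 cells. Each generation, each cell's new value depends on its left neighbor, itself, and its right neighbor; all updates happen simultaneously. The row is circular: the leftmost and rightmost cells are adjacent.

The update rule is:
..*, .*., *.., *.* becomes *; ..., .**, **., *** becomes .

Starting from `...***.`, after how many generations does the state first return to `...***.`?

4

..*...*
****.**
....*..
...***.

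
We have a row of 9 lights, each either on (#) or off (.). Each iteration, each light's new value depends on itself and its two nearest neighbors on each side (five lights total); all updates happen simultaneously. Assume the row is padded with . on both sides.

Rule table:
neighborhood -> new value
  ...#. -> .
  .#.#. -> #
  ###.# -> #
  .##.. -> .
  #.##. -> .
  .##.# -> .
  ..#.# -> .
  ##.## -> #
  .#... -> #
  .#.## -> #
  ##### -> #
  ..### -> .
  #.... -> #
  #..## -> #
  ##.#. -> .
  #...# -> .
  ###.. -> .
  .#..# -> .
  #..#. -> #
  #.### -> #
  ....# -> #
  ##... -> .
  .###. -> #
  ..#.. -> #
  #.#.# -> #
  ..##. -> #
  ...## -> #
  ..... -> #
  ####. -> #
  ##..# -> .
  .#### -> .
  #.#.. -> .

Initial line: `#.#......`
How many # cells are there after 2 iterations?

.#.######
..##.###.
count of #: 5

5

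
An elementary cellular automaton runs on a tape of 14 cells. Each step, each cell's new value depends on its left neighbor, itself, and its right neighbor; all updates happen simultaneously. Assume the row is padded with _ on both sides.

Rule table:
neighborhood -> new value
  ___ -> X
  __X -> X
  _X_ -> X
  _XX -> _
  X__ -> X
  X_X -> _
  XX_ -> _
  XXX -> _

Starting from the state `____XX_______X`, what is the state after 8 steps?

XXXX__XXXXXXXX
____XX________
XXXX__XXXXXXXX  (repeats step 1; period 2)
step 8: ____XX________

____XX________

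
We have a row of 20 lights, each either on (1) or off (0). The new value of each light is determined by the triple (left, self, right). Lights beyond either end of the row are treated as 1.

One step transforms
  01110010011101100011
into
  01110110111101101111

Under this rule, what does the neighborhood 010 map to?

At position 6 the neighborhood is 010; the next row has 1 there.

1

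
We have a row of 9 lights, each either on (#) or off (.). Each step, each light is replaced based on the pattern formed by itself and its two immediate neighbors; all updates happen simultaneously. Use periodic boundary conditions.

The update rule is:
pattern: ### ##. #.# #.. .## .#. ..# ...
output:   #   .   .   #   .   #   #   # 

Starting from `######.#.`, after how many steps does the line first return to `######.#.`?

.####..#.
#.##.####
......###
######.#.

4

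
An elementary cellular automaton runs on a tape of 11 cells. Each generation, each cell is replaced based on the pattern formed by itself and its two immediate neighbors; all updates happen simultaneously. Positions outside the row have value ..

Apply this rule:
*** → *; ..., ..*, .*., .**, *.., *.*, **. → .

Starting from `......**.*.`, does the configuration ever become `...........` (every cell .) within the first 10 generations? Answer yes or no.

yes

...........
all cells are . at generation 1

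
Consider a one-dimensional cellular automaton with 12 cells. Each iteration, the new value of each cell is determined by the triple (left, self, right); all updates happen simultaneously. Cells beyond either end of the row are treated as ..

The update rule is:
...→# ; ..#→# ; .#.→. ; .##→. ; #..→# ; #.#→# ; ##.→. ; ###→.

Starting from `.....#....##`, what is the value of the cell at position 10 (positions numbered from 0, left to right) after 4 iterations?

#

#####.####..
.....#....##  (repeats iteration 0; period 2)
iteration 4: .....#....##
position 10 holds #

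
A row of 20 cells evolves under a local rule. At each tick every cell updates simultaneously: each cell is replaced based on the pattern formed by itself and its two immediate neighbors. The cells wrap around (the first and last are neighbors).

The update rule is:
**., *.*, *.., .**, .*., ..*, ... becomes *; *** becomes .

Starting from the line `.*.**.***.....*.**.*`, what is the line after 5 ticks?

*******.************
......***...........
*******.************  (repeats tick 1; period 2)
tick 5: *******.************

*******.************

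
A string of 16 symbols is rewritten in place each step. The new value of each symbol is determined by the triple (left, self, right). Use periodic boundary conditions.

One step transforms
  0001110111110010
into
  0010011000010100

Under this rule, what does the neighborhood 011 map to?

At position 3 the neighborhood is 011; the next row has 0 there.

0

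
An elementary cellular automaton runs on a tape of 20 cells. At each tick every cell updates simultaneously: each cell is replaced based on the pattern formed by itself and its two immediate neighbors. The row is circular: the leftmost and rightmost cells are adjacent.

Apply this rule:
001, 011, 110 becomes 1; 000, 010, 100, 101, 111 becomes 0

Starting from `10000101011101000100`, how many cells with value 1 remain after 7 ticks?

00001000010100001001
00010000100000010010
00100001000000100100
01000010000001001000
10000100000010010000
00001000000100100001
00010000001001000010
count of 1: 4

4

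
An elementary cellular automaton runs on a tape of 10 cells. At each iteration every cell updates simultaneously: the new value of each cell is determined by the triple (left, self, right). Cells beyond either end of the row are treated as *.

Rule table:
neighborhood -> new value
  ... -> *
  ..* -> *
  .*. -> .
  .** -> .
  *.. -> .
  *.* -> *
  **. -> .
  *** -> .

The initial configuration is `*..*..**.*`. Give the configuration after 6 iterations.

*..*.*.*.*

..*..*..*.
.*..*..*.*
*..*..*.*.
..*..*.*.*
.*..*.*.*.
*..*.*.*.*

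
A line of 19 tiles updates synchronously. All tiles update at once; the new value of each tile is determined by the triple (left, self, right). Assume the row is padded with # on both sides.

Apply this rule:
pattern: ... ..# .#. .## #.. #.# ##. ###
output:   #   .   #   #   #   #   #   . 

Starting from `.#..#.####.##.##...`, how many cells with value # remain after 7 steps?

###.###..#########.
..###.##.#.......##
#.#.############.#.
#####..........####
....##########.#...
###.#........#####.
..##########.#...##
count of #: 13

13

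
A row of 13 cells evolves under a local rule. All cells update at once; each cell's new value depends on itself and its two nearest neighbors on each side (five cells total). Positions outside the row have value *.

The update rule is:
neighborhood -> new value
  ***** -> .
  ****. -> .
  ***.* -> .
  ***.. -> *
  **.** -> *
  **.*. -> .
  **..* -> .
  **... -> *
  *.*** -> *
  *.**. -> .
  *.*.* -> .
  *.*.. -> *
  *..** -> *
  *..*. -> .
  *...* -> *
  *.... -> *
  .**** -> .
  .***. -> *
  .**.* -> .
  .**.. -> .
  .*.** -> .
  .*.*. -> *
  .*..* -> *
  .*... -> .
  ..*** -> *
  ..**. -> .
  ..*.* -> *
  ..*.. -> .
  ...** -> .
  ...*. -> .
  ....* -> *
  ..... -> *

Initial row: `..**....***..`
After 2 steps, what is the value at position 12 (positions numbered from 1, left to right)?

*

.*..***.***.*
.*****.***.**
position 12 holds *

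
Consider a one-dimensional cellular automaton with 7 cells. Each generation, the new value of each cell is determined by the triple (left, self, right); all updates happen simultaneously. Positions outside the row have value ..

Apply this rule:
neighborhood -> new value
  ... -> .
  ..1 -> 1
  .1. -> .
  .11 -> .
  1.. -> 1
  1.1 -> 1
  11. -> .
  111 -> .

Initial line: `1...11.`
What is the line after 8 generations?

1.1.11.

generation 1: .1.1..1
generation 2: 1.1.11.
generation 3: .1.1..1  (repeats generation 1; period 2)
generation 8: 1.1.11.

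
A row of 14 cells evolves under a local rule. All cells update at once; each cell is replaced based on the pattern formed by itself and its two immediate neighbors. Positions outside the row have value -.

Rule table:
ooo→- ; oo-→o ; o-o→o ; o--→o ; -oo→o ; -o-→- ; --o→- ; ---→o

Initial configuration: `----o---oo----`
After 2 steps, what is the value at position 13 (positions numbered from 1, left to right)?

ooo--oo-oooooo
o-oo-oooo----o
position 13 holds -

-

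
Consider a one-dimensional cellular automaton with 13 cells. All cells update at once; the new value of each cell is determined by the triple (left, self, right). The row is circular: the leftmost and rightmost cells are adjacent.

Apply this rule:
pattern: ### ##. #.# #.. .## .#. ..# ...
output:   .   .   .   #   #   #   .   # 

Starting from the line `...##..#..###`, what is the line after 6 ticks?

#..#.#.#..##.

##.#.#.##.#..
#..#.#.#..##.
##.#.#.##.#..  (repeats tick 1; period 2)
tick 6: #..#.#.#..##.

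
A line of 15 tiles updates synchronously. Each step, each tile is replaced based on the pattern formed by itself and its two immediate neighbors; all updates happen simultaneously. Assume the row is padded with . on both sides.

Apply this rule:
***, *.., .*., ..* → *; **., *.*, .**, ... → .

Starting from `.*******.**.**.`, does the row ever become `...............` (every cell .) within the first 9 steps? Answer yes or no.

no

*.*****.......*
*..***.*.....**
***.*..**...*..
.*..***..*.***.
****.*.***..*.*
.**..*..*.***.*
*..******..*..*
***.****.******
.*...**...****.
step 9 is .*...**...****., still not uniform .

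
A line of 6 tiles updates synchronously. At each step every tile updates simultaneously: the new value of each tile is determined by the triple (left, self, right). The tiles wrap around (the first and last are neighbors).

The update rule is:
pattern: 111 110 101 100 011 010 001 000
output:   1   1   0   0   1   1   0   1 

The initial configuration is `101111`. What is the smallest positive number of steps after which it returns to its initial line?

1

101111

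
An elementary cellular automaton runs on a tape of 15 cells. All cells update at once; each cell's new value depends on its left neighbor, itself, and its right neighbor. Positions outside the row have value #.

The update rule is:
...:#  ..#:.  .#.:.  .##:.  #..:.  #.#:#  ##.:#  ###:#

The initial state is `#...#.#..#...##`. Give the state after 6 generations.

#.#..#.....#..#
##.....###.....
##.###..##.###.
###.##...##.###
####.#.#..##.##
#####.#....##.#

#####.#....##.#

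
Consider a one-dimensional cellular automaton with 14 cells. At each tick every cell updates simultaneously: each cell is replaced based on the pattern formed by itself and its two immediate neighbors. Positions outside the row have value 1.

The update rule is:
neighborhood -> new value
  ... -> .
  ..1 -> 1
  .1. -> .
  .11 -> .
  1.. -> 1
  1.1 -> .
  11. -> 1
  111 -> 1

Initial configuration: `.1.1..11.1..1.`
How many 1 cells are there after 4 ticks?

9

....11.1..11..
1..1.1..11.111
111...11.1..11
1111.1.1..11.1
count of 1: 9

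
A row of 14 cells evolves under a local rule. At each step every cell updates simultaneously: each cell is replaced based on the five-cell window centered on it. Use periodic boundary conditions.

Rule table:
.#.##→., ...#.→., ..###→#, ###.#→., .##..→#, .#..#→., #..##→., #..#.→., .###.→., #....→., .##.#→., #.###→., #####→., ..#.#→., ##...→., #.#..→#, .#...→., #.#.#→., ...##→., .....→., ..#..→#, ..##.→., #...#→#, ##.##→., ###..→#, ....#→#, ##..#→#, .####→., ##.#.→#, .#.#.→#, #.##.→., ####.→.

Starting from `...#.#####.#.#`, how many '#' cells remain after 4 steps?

6

.#........#.##
##......#.....
.#....#.#...#.
.#..#..##.#.#.
count of #: 6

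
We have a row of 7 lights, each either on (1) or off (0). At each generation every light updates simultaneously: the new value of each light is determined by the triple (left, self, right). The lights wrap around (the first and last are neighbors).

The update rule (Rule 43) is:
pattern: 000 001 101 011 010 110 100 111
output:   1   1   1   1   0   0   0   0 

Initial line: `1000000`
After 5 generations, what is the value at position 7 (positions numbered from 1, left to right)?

generation 1: 0011111
generation 2: 0110000
generation 3: 1100111
generation 4: 0001100
generation 5: 1111001
position 7 holds 1

1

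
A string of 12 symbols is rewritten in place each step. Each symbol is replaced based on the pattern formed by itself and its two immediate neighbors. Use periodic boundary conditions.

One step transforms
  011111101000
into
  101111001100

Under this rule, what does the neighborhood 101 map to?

At position 7 the neighborhood is 101; the next row has 0 there.

0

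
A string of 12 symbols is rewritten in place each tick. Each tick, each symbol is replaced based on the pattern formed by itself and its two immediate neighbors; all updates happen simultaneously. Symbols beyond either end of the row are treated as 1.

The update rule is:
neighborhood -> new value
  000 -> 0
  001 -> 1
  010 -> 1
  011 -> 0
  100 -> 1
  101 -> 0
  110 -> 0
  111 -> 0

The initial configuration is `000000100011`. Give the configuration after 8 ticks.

tick 1: 100001110100
tick 2: 010010000111
tick 3: 011111001000
tick 4: 000000111101
tick 5: 100001000000
tick 6: 010011100001
tick 7: 011100010010
tick 8: 000010111110

000010111110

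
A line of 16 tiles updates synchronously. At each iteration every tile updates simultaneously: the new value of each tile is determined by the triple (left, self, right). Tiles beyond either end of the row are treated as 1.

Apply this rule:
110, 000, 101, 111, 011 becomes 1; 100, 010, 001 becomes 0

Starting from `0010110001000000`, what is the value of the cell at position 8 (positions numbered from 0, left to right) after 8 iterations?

1

iteration 1: 0001110100011110
iteration 2: 0101111001011111
iteration 3: 1011111000111111
iteration 4: 1111111010111111
iteration 5: 1111111101111111
iteration 6: 1111111111111111
iteration 7: 1111111111111111  (fixed point — unchanged through iteration 8)
position 8 holds 1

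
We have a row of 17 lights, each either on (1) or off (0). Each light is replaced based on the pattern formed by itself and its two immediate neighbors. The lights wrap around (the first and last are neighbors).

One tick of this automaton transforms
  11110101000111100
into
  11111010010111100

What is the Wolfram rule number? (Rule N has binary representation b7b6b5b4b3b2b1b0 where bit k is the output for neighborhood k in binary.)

233

position 1: 111 → 1  (bit 7 = 1)
position 3: 110 → 1  (bit 6 = 1)
position 4: 101 → 1  (bit 5 = 1)
position 8: 100 → 0  (bit 4 = 0)
position 0: 011 → 1  (bit 3 = 1)
position 5: 010 → 0  (bit 2 = 0)
position 10: 001 → 0  (bit 1 = 0)
position 9: 000 → 1  (bit 0 = 1)
bits b7..b0 = 11101001 = 233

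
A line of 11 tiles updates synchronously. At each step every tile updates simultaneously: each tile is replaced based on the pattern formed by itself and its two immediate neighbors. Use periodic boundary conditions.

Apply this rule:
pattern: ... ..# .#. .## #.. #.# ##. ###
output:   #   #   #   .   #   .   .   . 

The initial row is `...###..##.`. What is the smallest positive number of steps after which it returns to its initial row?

###...##..#
...###..##.

2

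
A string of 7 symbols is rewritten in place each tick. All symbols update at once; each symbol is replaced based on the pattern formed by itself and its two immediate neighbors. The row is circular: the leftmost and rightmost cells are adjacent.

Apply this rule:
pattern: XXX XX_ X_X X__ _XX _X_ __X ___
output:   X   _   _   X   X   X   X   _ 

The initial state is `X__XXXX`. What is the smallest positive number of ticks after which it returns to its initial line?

_XXXXXX
_XXXXX_
XXXXX_X
XXXX__X
XXX_XXX
XX__XXX
X_XXXXX
__XXXXX
XXXXXX_
XXXXX__
XXXX_XX
XXX__XX
XX_XXXX
X__XXXX

14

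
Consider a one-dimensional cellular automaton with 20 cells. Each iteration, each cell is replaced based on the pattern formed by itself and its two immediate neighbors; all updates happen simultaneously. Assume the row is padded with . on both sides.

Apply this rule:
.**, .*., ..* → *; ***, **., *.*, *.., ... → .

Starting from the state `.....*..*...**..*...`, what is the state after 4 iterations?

.**..**..*..**......

....**.**..**..**...
...**..*..**..**....
..**..**.**..**.....
.**..**..*..**......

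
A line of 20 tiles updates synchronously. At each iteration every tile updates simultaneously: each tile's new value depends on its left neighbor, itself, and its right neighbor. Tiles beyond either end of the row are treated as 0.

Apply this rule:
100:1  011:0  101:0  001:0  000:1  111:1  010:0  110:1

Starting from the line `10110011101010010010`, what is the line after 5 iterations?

iteration 1: 00011001100001001001
iteration 2: 11001100111100100100
iteration 3: 01100110011110010011
iteration 4: 00110011001111001001
iteration 5: 10011001100111100100

10011001100111100100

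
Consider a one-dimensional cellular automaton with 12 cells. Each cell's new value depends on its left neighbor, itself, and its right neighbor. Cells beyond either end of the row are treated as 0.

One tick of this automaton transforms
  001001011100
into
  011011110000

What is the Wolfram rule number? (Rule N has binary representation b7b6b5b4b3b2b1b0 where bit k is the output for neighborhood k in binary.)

46

position 8: 111 → 0  (bit 7 = 0)
position 9: 110 → 0  (bit 6 = 0)
position 6: 101 → 1  (bit 5 = 1)
position 3: 100 → 0  (bit 4 = 0)
position 7: 011 → 1  (bit 3 = 1)
position 2: 010 → 1  (bit 2 = 1)
position 1: 001 → 1  (bit 1 = 1)
position 0: 000 → 0  (bit 0 = 0)
bits b7..b0 = 00101110 = 46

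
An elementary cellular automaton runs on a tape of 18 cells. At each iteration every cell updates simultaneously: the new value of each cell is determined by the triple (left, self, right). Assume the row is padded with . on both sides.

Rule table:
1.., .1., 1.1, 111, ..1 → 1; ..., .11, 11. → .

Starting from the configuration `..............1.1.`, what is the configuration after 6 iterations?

........1.111.1..1

.............11111
............1.111.
...........111.1.1
..........1.1.1111
.........11111.11.
........1.111.1..1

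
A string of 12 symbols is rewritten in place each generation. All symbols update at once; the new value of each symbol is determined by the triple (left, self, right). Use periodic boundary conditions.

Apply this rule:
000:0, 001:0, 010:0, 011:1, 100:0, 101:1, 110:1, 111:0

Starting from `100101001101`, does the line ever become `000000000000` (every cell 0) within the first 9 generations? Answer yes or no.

100010001111
100000001000
000000000000
all cells are 0 at generation 3

yes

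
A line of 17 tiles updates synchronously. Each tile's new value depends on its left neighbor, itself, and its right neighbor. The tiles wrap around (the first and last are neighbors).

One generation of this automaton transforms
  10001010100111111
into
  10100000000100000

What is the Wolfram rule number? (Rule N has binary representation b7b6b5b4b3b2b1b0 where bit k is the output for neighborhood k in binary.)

73

position 12: 111 → 0  (bit 7 = 0)
position 0: 110 → 1  (bit 6 = 1)
position 5: 101 → 0  (bit 5 = 0)
position 1: 100 → 0  (bit 4 = 0)
position 11: 011 → 1  (bit 3 = 1)
position 4: 010 → 0  (bit 2 = 0)
position 3: 001 → 0  (bit 1 = 0)
position 2: 000 → 1  (bit 0 = 1)
bits b7..b0 = 01001001 = 73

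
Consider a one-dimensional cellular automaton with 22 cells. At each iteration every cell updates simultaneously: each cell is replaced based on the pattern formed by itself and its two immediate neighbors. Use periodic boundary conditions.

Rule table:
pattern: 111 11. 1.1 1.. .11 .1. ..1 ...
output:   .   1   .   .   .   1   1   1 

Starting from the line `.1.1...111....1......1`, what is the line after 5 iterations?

.1.1.11..1.1111.111111
.1.1..1.11....1......1
.1.1.11..1.1111.111111  (repeats iteration 1; period 2)
iteration 5: .1.1.11..1.1111.111111

.1.1.11..1.1111.111111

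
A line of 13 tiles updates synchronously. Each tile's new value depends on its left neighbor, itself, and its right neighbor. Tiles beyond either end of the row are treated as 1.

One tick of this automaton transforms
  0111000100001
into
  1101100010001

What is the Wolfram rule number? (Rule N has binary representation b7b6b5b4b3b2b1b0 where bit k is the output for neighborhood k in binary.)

position 2: 111 → 0  (bit 7 = 0)
position 3: 110 → 1  (bit 6 = 1)
position 0: 101 → 1  (bit 5 = 1)
position 4: 100 → 1  (bit 4 = 1)
position 1: 011 → 1  (bit 3 = 1)
position 7: 010 → 0  (bit 2 = 0)
position 6: 001 → 0  (bit 1 = 0)
position 5: 000 → 0  (bit 0 = 0)
bits b7..b0 = 01111000 = 120

120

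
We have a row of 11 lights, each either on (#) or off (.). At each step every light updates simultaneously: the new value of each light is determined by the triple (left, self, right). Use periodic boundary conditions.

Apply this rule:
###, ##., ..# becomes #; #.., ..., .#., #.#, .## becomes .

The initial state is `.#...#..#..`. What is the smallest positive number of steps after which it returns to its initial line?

step 1: #...#..#...
step 2: ...#..#...#
step 3: ..#..#...#.
step 4: .#..#...#..
step 5: #..#...#...
step 6: ..#...#...#
step 7: .#...#...#.
step 8: #...#...#..
step 9: ...#...#..#
step 10: ..#...#..#.
step 11: .#...#..#..

11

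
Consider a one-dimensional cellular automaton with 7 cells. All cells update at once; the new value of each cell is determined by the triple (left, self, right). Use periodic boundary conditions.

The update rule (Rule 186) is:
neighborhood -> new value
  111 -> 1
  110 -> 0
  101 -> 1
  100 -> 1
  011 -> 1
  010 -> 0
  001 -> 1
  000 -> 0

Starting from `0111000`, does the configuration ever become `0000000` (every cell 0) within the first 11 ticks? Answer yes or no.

no

1110100
1101011
1010111
0101111
1011110
0111101
1111010
1110101
1101011  (repeats tick 2; period 7)
tick 11: 0101111
tick 11 is 0101111, still not uniform 0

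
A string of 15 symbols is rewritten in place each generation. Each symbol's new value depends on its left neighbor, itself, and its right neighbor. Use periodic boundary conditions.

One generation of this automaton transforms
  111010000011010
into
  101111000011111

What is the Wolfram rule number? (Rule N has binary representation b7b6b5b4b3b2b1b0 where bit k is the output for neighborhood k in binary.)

position 1: 111 → 0  (bit 7 = 0)
position 2: 110 → 1  (bit 6 = 1)
position 3: 101 → 1  (bit 5 = 1)
position 5: 100 → 1  (bit 4 = 1)
position 0: 011 → 1  (bit 3 = 1)
position 4: 010 → 1  (bit 2 = 1)
position 9: 001 → 0  (bit 1 = 0)
position 6: 000 → 0  (bit 0 = 0)
bits b7..b0 = 01111100 = 124

124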